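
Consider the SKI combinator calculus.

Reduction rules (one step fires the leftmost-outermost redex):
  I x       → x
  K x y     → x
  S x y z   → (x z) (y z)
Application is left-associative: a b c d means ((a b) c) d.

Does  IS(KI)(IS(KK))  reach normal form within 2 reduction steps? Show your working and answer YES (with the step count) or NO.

Answer: YES — reaches normal form S(KI)(S(KK)) in 2 ≤ 2 steps

Reduction:
  start: IS(KI)(IS(KK))
  step 1: S(KI)(IS(KK))
  step 2: S(KI)(S(KK))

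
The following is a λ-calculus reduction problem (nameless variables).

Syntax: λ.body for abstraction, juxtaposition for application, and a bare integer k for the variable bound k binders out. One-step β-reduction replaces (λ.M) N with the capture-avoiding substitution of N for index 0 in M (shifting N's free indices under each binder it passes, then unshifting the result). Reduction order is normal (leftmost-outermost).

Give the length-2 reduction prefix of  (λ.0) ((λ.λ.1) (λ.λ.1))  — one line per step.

Answer: after 2 steps: λ.λ.λ.1

Reduction:
  start: (λ.0) ((λ.λ.1) (λ.λ.1))
  [1] (λ.λ.1) (λ.λ.1)
  [2] λ.λ.λ.1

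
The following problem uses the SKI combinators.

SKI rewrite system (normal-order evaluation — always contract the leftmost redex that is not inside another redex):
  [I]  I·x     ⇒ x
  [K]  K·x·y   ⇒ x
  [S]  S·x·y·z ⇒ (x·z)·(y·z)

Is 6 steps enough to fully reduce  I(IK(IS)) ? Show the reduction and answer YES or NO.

Answer: YES — reaches normal form KS in 3 ≤ 6 steps

Working:
  start: I(IK(IS))
  [1] IK(IS)
  [2] K(IS)
  [3] KS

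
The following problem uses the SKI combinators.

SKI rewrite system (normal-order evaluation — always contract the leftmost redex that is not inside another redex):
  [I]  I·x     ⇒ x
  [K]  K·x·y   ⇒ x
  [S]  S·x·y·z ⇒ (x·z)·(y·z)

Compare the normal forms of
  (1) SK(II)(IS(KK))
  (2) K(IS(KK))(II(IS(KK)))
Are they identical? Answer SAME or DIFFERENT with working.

Term A:
  start: SK(II)(IS(KK))
  [1] K(IS(KK))(II(IS(KK)))
  [2] IS(KK)
  [3] S(KK)

Term B:
  start: K(IS(KK))(II(IS(KK)))
  [1] IS(KK)
  [2] S(KK)

Answer: SAME — A ⇓ S(KK), B ⇓ S(KK)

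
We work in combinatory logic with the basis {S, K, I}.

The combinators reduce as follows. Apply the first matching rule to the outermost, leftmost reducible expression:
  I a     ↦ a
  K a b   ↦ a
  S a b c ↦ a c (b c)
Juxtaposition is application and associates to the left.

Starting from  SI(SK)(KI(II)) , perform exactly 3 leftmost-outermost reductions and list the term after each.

Answer: after 3 steps: I(SK(KI(II)))

Derivation:
  start: SI(SK)(KI(II))
  →1  I(KI(II))(SK(KI(II)))
  →2  KI(II)(SK(KI(II)))
  →3  I(SK(KI(II)))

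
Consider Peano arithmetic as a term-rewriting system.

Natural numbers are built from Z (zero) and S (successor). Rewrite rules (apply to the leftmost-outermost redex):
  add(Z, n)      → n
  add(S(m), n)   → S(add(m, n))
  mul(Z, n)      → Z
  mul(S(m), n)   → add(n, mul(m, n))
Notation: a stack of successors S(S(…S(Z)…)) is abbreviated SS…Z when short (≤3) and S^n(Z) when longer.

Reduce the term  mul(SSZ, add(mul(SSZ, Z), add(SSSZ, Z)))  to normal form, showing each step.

Answer: normal form = S^6(Z)  (in 31 steps)

Reduction:
  start: mul(SSZ, add(mul(SSZ, Z), add(SSSZ, Z)))
  [1] add(add(mul(SSZ, Z), add(SSSZ, Z)), mul(SZ, add(mul(SSZ, Z), add(SSSZ, Z))))
  [2] add(add(add(Z, mul(SZ, Z)), add(SSSZ, Z)), mul(SZ, add(mul(SSZ, Z), add(SSSZ, Z))))
  [3] add(add(mul(SZ, Z), add(SSSZ, Z)), mul(SZ, add(mul(SSZ, Z), add(SSSZ, Z))))
  [4] add(add(add(Z, mul(Z, Z)), add(SSSZ, Z)), mul(SZ, add(mul(SSZ, Z), add(SSSZ, Z))))
  [5] add(add(mul(Z, Z), add(SSSZ, Z)), mul(SZ, add(mul(SSZ, Z), add(SSSZ, Z))))
  [6] add(add(Z, add(SSSZ, Z)), mul(SZ, add(mul(SSZ, Z), add(SSSZ, Z))))
  [7] add(add(SSSZ, Z), mul(SZ, add(mul(SSZ, Z), add(SSSZ, Z))))
  [8] add(S(add(SSZ, Z)), mul(SZ, add(mul(SSZ, Z), add(SSSZ, Z))))
  [9] S(add(add(SSZ, Z), mul(SZ, add(mul(SSZ, Z), add(SSSZ, Z)))))
  [10] S(add(S(add(SZ, Z)), mul(SZ, add(mul(SSZ, Z), add(SSSZ, Z)))))
  [11] S(S(add(add(SZ, Z), mul(SZ, add(mul(SSZ, Z), add(SSSZ, Z))))))
  [12] S(S(add(S(add(Z, Z)), mul(SZ, add(mul(SSZ, Z), add(SSSZ, Z))))))
  [13] S(S(S(add(add(Z, Z), mul(SZ, add(mul(SSZ, Z), add(SSSZ, Z)))))))
  [14] S(S(S(add(Z, mul(SZ, add(mul(SSZ, Z), add(SSSZ, Z)))))))
  [15] S(S(S(mul(SZ, add(mul(SSZ, Z), add(SSSZ, Z))))))
  [16] S(S(S(add(add(mul(SSZ, Z), add(SSSZ, Z)), mul(Z, add(mul(SSZ, Z), add(SSSZ, Z)))))))
  [17] S(S(S(add(add(add(Z, mul(SZ, Z)), add(SSSZ, Z)), mul(Z, add(mul(SSZ, Z), add(SSSZ, Z)))))))
  [18] S(S(S(add(add(mul(SZ, Z), add(SSSZ, Z)), mul(Z, add(mul(SSZ, Z), add(SSSZ, Z)))))))
  [19] S(S(S(add(add(add(Z, mul(Z, Z)), add(SSSZ, Z)), mul(Z, add(mul(SSZ, Z), add(SSSZ, Z)))))))
  [20] S(S(S(add(add(mul(Z, Z), add(SSSZ, Z)), mul(Z, add(mul(SSZ, Z), add(SSSZ, Z)))))))
  [21] S(S(S(add(add(Z, add(SSSZ, Z)), mul(Z, add(mul(SSZ, Z), add(SSSZ, Z)))))))
  [22] S(S(S(add(add(SSSZ, Z), mul(Z, add(mul(SSZ, Z), add(SSSZ, Z)))))))
  [23] S(S(S(add(S(add(SSZ, Z)), mul(Z, add(mul(SSZ, Z), add(SSSZ, Z)))))))
  [24] S(S(S(S(add(add(SSZ, Z), mul(Z, add(mul(SSZ, Z), add(SSSZ, Z))))))))
  [25] S(S(S(S(add(S(add(SZ, Z)), mul(Z, add(mul(SSZ, Z), add(SSSZ, Z))))))))
  [26] S(S(S(S(S(add(add(SZ, Z), mul(Z, add(mul(SSZ, Z), add(SSSZ, Z)))))))))
  [27] S(S(S(S(S(add(S(add(Z, Z)), mul(Z, add(mul(SSZ, Z), add(SSSZ, Z)))))))))
  [28] S(S(S(S(S(S(add(add(Z, Z), mul(Z, add(mul(SSZ, Z), add(SSSZ, Z))))))))))
  [29] S(S(S(S(S(S(add(Z, mul(Z, add(mul(SSZ, Z), add(SSSZ, Z))))))))))
  [30] S(S(S(S(S(S(mul(Z, add(mul(SSZ, Z), add(SSSZ, Z)))))))))
  [31] S^6(Z)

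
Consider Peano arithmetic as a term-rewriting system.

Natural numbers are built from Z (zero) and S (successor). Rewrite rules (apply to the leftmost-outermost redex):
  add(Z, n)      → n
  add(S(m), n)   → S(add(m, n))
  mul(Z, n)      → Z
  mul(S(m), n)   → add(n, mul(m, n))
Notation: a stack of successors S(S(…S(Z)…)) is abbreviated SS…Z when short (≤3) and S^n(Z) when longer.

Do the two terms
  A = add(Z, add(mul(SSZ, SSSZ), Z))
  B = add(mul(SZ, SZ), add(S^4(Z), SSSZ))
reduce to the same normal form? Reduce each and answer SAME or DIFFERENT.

Term A:
  start: add(Z, add(mul(SSZ, SSSZ), Z))
  →1  add(mul(SSZ, SSSZ), Z)
  →2  add(add(SSSZ, mul(SZ, SSSZ)), Z)
  →3  add(S(add(SSZ, mul(SZ, SSSZ))), Z)
  →4  S(add(add(SSZ, mul(SZ, SSSZ)), Z))
  →5  S(add(S(add(SZ, mul(SZ, SSSZ))), Z))
  →6  S(S(add(add(SZ, mul(SZ, SSSZ)), Z)))
  →7  S(S(add(S(add(Z, mul(SZ, SSSZ))), Z)))
  →8  S(S(S(add(add(Z, mul(SZ, SSSZ)), Z))))
  →9  S(S(S(add(mul(SZ, SSSZ), Z))))
  →10  S(S(S(add(add(SSSZ, mul(Z, SSSZ)), Z))))
  →11  S(S(S(add(S(add(SSZ, mul(Z, SSSZ))), Z))))
  →12  S(S(S(S(add(add(SSZ, mul(Z, SSSZ)), Z)))))
  →13  S(S(S(S(add(S(add(SZ, mul(Z, SSSZ))), Z)))))
  →14  S(S(S(S(S(add(add(SZ, mul(Z, SSSZ)), Z))))))
  →15  S(S(S(S(S(add(S(add(Z, mul(Z, SSSZ))), Z))))))
  →16  S(S(S(S(S(S(add(add(Z, mul(Z, SSSZ)), Z)))))))
  →17  S(S(S(S(S(S(add(mul(Z, SSSZ), Z)))))))
  →18  S(S(S(S(S(S(add(Z, Z)))))))
  →19  S^6(Z)

Term B:
  start: add(mul(SZ, SZ), add(S^4(Z), SSSZ))
  →1  add(add(SZ, mul(Z, SZ)), add(S^4(Z), SSSZ))
  →2  add(S(add(Z, mul(Z, SZ))), add(S^4(Z), SSSZ))
  →3  S(add(add(Z, mul(Z, SZ)), add(S^4(Z), SSSZ)))
  →4  S(add(mul(Z, SZ), add(S^4(Z), SSSZ)))
  →5  S(add(Z, add(S^4(Z), SSSZ)))
  →6  S(add(S^4(Z), SSSZ))
  →7  S(S(add(SSSZ, SSSZ)))
  →8  S(S(S(add(SSZ, SSSZ))))
  →9  S(S(S(S(add(SZ, SSSZ)))))
  →10  S(S(S(S(S(add(Z, SSSZ))))))
  →11  S^8(Z)

Answer: DIFFERENT — A ⇓ S^6(Z), B ⇓ S^8(Z)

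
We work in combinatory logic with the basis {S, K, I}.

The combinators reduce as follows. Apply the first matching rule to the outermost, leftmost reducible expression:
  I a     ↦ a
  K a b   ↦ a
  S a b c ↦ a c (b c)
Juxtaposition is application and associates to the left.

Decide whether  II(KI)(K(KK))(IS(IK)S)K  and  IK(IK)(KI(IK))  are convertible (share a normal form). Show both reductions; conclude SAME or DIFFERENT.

Answer: SAME — A ⇓ K, B ⇓ K

Working:
Term A:
  start: II(KI)(K(KK))(IS(IK)S)K
  [1] I(KI)(K(KK))(IS(IK)S)K
  [2] KI(K(KK))(IS(IK)S)K
  [3] I(IS(IK)S)K
  [4] IS(IK)SK
  [5] S(IK)SK
  [6] IKK(SK)
  [7] KK(SK)
  [8] K

Term B:
  start: IK(IK)(KI(IK))
  [1] K(IK)(KI(IK))
  [2] IK
  [3] K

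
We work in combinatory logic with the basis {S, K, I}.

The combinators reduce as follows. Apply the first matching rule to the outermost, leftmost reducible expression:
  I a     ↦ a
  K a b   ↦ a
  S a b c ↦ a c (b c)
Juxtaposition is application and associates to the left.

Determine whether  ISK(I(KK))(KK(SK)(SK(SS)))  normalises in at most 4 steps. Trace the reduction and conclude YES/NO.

Answer: YES — reaches normal form K(SK(SS)) in 4 ≤ 4 steps

Working:
  start: ISK(I(KK))(KK(SK)(SK(SS)))
  →1  SK(I(KK))(KK(SK)(SK(SS)))
  →2  K(KK(SK)(SK(SS)))(I(KK)(KK(SK)(SK(SS))))
  →3  KK(SK)(SK(SS))
  →4  K(SK(SS))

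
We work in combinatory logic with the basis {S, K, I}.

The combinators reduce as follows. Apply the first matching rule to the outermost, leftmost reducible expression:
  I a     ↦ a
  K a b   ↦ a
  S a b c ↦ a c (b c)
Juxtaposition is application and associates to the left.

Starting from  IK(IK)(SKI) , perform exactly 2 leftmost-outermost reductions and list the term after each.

  start: IK(IK)(SKI)
  step 1: K(IK)(SKI)
  step 2: IK

Answer: after 2 steps: IK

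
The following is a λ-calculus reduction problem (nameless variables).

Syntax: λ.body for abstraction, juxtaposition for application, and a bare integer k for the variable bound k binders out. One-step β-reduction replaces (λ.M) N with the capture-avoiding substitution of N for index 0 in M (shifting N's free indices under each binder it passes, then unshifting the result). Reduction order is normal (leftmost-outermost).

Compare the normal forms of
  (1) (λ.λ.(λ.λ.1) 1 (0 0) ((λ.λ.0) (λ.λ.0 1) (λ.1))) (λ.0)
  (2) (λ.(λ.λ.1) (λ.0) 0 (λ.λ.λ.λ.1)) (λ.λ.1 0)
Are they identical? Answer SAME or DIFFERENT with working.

Term A:
  start: (λ.λ.(λ.λ.1) 1 (0 0) ((λ.λ.0) (λ.λ.0 1) (λ.1))) (λ.0)
  [1] λ.(λ.λ.1) (λ.0) (0 0) ((λ.λ.0) (λ.λ.0 1) (λ.1))
  [2] λ.(λ.λ.0) (0 0) ((λ.λ.0) (λ.λ.0 1) (λ.1))
  [3] λ.(λ.0) ((λ.λ.0) (λ.λ.0 1) (λ.1))
  [4] λ.(λ.λ.0) (λ.λ.0 1) (λ.1)
  [5] λ.(λ.0) (λ.1)
  [6] λ.λ.1

Term B:
  start: (λ.(λ.λ.1) (λ.0) 0 (λ.λ.λ.λ.1)) (λ.λ.1 0)
  [1] (λ.λ.1) (λ.0) (λ.λ.1 0) (λ.λ.λ.λ.1)
  [2] (λ.λ.0) (λ.λ.1 0) (λ.λ.λ.λ.1)
  [3] (λ.0) (λ.λ.λ.λ.1)
  [4] λ.λ.λ.λ.1

Answer: DIFFERENT — A ⇓ λ.λ.1, B ⇓ λ.λ.λ.λ.1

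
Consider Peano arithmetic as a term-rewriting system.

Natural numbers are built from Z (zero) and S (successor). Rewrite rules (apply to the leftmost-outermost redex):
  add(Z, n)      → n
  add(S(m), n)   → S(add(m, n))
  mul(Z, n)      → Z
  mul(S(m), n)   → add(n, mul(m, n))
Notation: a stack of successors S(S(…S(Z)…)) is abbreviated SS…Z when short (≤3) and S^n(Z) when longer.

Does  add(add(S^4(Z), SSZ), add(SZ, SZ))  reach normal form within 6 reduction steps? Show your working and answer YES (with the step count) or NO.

Answer: NO — after 6 steps the term is S(S(S(add(add(SZ, SSZ), add(SZ, SZ))))), not yet normal

Working:
  start: add(add(S^4(Z), SSZ), add(SZ, SZ))
  [1] add(S(add(SSSZ, SSZ)), add(SZ, SZ))
  [2] S(add(add(SSSZ, SSZ), add(SZ, SZ)))
  [3] S(add(S(add(SSZ, SSZ)), add(SZ, SZ)))
  [4] S(S(add(add(SSZ, SSZ), add(SZ, SZ))))
  [5] S(S(add(S(add(SZ, SSZ)), add(SZ, SZ))))
  [6] S(S(S(add(add(SZ, SSZ), add(SZ, SZ)))))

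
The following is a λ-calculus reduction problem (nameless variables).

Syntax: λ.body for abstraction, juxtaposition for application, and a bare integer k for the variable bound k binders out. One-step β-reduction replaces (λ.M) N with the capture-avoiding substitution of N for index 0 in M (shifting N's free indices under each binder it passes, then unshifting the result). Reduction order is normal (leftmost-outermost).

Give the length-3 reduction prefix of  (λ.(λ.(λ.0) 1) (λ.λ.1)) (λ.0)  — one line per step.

Answer: after 3 steps: λ.0

Reduction:
  start: (λ.(λ.(λ.0) 1) (λ.λ.1)) (λ.0)
  →1  (λ.(λ.0) (λ.0)) (λ.λ.1)
  →2  (λ.0) (λ.0)
  →3  λ.0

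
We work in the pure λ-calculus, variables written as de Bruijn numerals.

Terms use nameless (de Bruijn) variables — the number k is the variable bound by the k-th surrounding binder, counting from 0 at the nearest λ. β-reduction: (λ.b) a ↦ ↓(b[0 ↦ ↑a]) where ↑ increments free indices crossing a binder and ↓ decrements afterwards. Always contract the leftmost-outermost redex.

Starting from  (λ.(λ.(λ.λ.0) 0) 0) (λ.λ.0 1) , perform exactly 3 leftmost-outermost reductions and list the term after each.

  start: (λ.(λ.(λ.λ.0) 0) 0) (λ.λ.0 1)
  →1  (λ.(λ.λ.0) 0) (λ.λ.0 1)
  →2  (λ.λ.0) (λ.λ.0 1)
  →3  λ.0

Answer: after 3 steps: λ.0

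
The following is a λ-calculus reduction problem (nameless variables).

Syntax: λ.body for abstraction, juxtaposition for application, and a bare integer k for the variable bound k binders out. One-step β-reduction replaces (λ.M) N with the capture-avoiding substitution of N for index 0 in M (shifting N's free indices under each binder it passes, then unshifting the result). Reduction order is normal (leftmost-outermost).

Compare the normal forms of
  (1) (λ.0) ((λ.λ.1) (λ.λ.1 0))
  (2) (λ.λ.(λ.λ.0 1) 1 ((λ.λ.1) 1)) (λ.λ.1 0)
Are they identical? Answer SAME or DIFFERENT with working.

Term A:
  start: (λ.0) ((λ.λ.1) (λ.λ.1 0))
  →1  (λ.λ.1) (λ.λ.1 0)
  →2  λ.λ.λ.1 0

Term B:
  start: (λ.λ.(λ.λ.0 1) 1 ((λ.λ.1) 1)) (λ.λ.1 0)
  →1  λ.(λ.λ.0 1) (λ.λ.1 0) ((λ.λ.1) (λ.λ.1 0))
  →2  λ.(λ.0 (λ.λ.1 0)) ((λ.λ.1) (λ.λ.1 0))
  →3  λ.(λ.λ.1) (λ.λ.1 0) (λ.λ.1 0)
  →4  λ.(λ.λ.λ.1 0) (λ.λ.1 0)
  →5  λ.λ.λ.1 0

Answer: SAME — A ⇓ λ.λ.λ.1 0, B ⇓ λ.λ.λ.1 0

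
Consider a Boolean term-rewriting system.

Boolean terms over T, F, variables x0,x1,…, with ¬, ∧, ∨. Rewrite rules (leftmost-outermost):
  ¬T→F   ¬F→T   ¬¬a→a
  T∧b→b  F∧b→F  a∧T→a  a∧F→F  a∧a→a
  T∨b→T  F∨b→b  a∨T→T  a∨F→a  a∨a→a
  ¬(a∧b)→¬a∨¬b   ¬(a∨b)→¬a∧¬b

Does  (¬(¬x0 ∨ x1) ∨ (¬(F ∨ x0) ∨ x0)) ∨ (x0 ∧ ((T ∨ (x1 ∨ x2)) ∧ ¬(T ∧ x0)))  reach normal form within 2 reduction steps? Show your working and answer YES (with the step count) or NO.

  start: (¬(¬x0 ∨ x1) ∨ (¬(F ∨ x0) ∨ x0)) ∨ (x0 ∧ ((T ∨ (x1 ∨ x2)) ∧ ¬(T ∧ x0)))
  →1  ((¬¬x0 ∧ ¬x1) ∨ (¬(F ∨ x0) ∨ x0)) ∨ (x0 ∧ ((T ∨ (x1 ∨ x2)) ∧ ¬(T ∧ x0)))
  →2  ((x0 ∧ ¬x1) ∨ (¬(F ∨ x0) ∨ x0)) ∨ (x0 ∧ ((T ∨ (x1 ∨ x2)) ∧ ¬(T ∧ x0)))

Answer: NO — after 2 steps the term is ((x0 ∧ ¬x1) ∨ (¬(F ∨ x0) ∨ x0)) ∨ (x0 ∧ ((T ∨ (x1 ∨ x2)) ∧ ¬(T ∧ x0))), not yet normal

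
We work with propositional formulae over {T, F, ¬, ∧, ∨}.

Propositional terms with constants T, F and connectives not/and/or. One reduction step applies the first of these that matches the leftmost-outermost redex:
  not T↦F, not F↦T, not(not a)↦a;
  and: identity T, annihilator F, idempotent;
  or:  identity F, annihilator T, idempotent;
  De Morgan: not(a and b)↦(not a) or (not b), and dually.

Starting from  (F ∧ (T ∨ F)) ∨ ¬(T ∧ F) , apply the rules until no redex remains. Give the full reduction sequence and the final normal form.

Answer: normal form = T  (in 6 steps)

Working:
  start: (F ∧ (T ∨ F)) ∨ ¬(T ∧ F)
  step 1: F ∨ ¬(T ∧ F)
  step 2: ¬(T ∧ F)
  step 3: ¬T ∨ ¬F
  step 4: F ∨ ¬F
  step 5: ¬F
  step 6: T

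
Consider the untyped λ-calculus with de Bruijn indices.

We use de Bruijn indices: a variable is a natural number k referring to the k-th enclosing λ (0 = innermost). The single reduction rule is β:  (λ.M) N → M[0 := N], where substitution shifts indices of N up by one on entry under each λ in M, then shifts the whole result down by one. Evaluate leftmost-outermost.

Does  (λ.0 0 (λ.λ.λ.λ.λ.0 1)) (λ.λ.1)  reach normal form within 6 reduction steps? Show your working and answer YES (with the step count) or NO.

Answer: YES — reaches normal form λ.λ.1 in 3 ≤ 6 steps

Working:
  start: (λ.0 0 (λ.λ.λ.λ.λ.0 1)) (λ.λ.1)
  [1] (λ.λ.1) (λ.λ.1) (λ.λ.λ.λ.λ.0 1)
  [2] (λ.λ.λ.1) (λ.λ.λ.λ.λ.0 1)
  [3] λ.λ.1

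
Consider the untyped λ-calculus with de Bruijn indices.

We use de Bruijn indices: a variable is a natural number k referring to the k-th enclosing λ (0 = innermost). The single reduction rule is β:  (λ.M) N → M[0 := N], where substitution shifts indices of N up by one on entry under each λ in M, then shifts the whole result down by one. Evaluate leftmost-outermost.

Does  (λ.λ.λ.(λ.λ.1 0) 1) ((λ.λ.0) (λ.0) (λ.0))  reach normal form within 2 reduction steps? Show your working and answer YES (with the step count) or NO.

  start: (λ.λ.λ.(λ.λ.1 0) 1) ((λ.λ.0) (λ.0) (λ.0))
  [1] λ.λ.(λ.λ.1 0) 1
  [2] λ.λ.λ.2 0

Answer: YES — reaches normal form λ.λ.λ.2 0 in 2 ≤ 2 steps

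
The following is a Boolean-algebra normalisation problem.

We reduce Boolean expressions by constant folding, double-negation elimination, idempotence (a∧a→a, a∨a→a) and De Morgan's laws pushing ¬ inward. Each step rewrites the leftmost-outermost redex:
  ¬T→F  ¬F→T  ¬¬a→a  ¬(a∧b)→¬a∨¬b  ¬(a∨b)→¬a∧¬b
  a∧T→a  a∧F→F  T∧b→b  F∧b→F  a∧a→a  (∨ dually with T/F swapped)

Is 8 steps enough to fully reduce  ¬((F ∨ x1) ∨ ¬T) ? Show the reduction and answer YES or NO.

  start: ¬((F ∨ x1) ∨ ¬T)
  step 1: ¬(F ∨ x1) ∧ ¬¬T
  step 2: (¬F ∧ ¬x1) ∧ ¬¬T
  step 3: (T ∧ ¬x1) ∧ ¬¬T
  step 4: ¬x1 ∧ ¬¬T
  step 5: ¬x1 ∧ T
  step 6: ¬x1

Answer: YES — reaches normal form ¬x1 in 6 ≤ 8 steps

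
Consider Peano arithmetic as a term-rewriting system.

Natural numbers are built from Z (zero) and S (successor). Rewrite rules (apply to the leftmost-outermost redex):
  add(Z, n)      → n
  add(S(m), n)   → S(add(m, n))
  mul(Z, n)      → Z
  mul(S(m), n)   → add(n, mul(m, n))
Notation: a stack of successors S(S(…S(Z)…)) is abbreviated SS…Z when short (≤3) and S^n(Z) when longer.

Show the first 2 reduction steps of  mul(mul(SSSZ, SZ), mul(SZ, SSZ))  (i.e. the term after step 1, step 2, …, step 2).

  start: mul(mul(SSSZ, SZ), mul(SZ, SSZ))
  [1] mul(add(SZ, mul(SSZ, SZ)), mul(SZ, SSZ))
  [2] mul(S(add(Z, mul(SSZ, SZ))), mul(SZ, SSZ))

Answer: after 2 steps: mul(S(add(Z, mul(SSZ, SZ))), mul(SZ, SSZ))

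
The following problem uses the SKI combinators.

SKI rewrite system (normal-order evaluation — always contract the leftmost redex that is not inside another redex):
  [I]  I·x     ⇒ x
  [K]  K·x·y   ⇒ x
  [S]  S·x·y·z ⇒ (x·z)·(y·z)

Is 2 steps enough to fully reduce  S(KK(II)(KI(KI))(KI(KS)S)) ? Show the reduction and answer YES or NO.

Answer: NO — after 2 steps the term is S(KI(KI)), not yet normal

Derivation:
  start: S(KK(II)(KI(KI))(KI(KS)S))
  step 1: S(K(KI(KI))(KI(KS)S))
  step 2: S(KI(KI))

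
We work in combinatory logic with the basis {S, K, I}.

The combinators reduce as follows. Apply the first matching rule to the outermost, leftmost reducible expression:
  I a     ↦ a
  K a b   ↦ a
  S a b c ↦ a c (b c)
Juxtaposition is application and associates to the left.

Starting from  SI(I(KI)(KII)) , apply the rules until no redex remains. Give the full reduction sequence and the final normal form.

  start: SI(I(KI)(KII))
  [1] SI(KI(KII))
  [2] SII

Answer: normal form = SII  (in 2 steps)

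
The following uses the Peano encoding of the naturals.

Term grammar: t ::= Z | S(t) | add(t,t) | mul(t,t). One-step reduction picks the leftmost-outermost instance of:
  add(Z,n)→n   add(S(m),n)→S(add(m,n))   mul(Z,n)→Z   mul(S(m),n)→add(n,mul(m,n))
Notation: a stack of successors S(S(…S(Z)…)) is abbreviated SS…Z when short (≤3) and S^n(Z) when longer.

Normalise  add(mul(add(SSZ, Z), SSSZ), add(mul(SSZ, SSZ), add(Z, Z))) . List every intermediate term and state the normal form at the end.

Answer: normal form = S^10(Z)  (in 36 steps)

Working:
  start: add(mul(add(SSZ, Z), SSSZ), add(mul(SSZ, SSZ), add(Z, Z)))
  [1] add(mul(S(add(SZ, Z)), SSSZ), add(mul(SSZ, SSZ), add(Z, Z)))
  [2] add(add(SSSZ, mul(add(SZ, Z), SSSZ)), add(mul(SSZ, SSZ), add(Z, Z)))
  [3] add(S(add(SSZ, mul(add(SZ, Z), SSSZ))), add(mul(SSZ, SSZ), add(Z, Z)))
  [4] S(add(add(SSZ, mul(add(SZ, Z), SSSZ)), add(mul(SSZ, SSZ), add(Z, Z))))
  [5] S(add(S(add(SZ, mul(add(SZ, Z), SSSZ))), add(mul(SSZ, SSZ), add(Z, Z))))
  [6] S(S(add(add(SZ, mul(add(SZ, Z), SSSZ)), add(mul(SSZ, SSZ), add(Z, Z)))))
  [7] S(S(add(S(add(Z, mul(add(SZ, Z), SSSZ))), add(mul(SSZ, SSZ), add(Z, Z)))))
  [8] S(S(S(add(add(Z, mul(add(SZ, Z), SSSZ)), add(mul(SSZ, SSZ), add(Z, Z))))))
  [9] S(S(S(add(mul(add(SZ, Z), SSSZ), add(mul(SSZ, SSZ), add(Z, Z))))))
  [10] S(S(S(add(mul(S(add(Z, Z)), SSSZ), add(mul(SSZ, SSZ), add(Z, Z))))))
  [11] S(S(S(add(add(SSSZ, mul(add(Z, Z), SSSZ)), add(mul(SSZ, SSZ), add(Z, Z))))))
  [12] S(S(S(add(S(add(SSZ, mul(add(Z, Z), SSSZ))), add(mul(SSZ, SSZ), add(Z, Z))))))
  [13] S(S(S(S(add(add(SSZ, mul(add(Z, Z), SSSZ)), add(mul(SSZ, SSZ), add(Z, Z)))))))
  [14] S(S(S(S(add(S(add(SZ, mul(add(Z, Z), SSSZ))), add(mul(SSZ, SSZ), add(Z, Z)))))))
  [15] S(S(S(S(S(add(add(SZ, mul(add(Z, Z), SSSZ)), add(mul(SSZ, SSZ), add(Z, Z))))))))
  [16] S(S(S(S(S(add(S(add(Z, mul(add(Z, Z), SSSZ))), add(mul(SSZ, SSZ), add(Z, Z))))))))
  [17] S(S(S(S(S(S(add(add(Z, mul(add(Z, Z), SSSZ)), add(mul(SSZ, SSZ), add(Z, Z)))))))))
  [18] S(S(S(S(S(S(add(mul(add(Z, Z), SSSZ), add(mul(SSZ, SSZ), add(Z, Z)))))))))
  [19] S(S(S(S(S(S(add(mul(Z, SSSZ), add(mul(SSZ, SSZ), add(Z, Z)))))))))
  [20] S(S(S(S(S(S(add(Z, add(mul(SSZ, SSZ), add(Z, Z)))))))))
  [21] S(S(S(S(S(S(add(mul(SSZ, SSZ), add(Z, Z))))))))
  [22] S(S(S(S(S(S(add(add(SSZ, mul(SZ, SSZ)), add(Z, Z))))))))
  [23] S(S(S(S(S(S(add(S(add(SZ, mul(SZ, SSZ))), add(Z, Z))))))))
  [24] S(S(S(S(S(S(S(add(add(SZ, mul(SZ, SSZ)), add(Z, Z)))))))))
  [25] S(S(S(S(S(S(S(add(S(add(Z, mul(SZ, SSZ))), add(Z, Z)))))))))
  [26] S(S(S(S(S(S(S(S(add(add(Z, mul(SZ, SSZ)), add(Z, Z))))))))))
  [27] S(S(S(S(S(S(S(S(add(mul(SZ, SSZ), add(Z, Z))))))))))
  [28] S(S(S(S(S(S(S(S(add(add(SSZ, mul(Z, SSZ)), add(Z, Z))))))))))
  [29] S(S(S(S(S(S(S(S(add(S(add(SZ, mul(Z, SSZ))), add(Z, Z))))))))))
  [30] S(S(S(S(S(S(S(S(S(add(add(SZ, mul(Z, SSZ)), add(Z, Z)))))))))))
  [31] S(S(S(S(S(S(S(S(S(add(S(add(Z, mul(Z, SSZ))), add(Z, Z)))))))))))
  [32] S(S(S(S(S(S(S(S(S(S(add(add(Z, mul(Z, SSZ)), add(Z, Z))))))))))))
  [33] S(S(S(S(S(S(S(S(S(S(add(mul(Z, SSZ), add(Z, Z))))))))))))
  [34] S(S(S(S(S(S(S(S(S(S(add(Z, add(Z, Z))))))))))))
  [35] S(S(S(S(S(S(S(S(S(S(add(Z, Z)))))))))))
  [36] S^10(Z)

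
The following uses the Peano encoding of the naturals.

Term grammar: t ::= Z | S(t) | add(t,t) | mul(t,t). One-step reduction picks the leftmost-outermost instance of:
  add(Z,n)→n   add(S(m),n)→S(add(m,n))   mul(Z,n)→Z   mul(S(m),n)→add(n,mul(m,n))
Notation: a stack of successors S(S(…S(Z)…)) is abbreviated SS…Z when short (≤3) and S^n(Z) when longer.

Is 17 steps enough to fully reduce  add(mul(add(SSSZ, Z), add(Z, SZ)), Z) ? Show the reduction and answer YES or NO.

Answer: NO — after 17 steps the term is S(S(S(add(add(Z, mul(add(Z, Z), add(Z, SZ))), Z)))), not yet normal

Reduction:
  start: add(mul(add(SSSZ, Z), add(Z, SZ)), Z)
  step 1: add(mul(S(add(SSZ, Z)), add(Z, SZ)), Z)
  step 2: add(add(add(Z, SZ), mul(add(SSZ, Z), add(Z, SZ))), Z)
  step 3: add(add(SZ, mul(add(SSZ, Z), add(Z, SZ))), Z)
  step 4: add(S(add(Z, mul(add(SSZ, Z), add(Z, SZ)))), Z)
  step 5: S(add(add(Z, mul(add(SSZ, Z), add(Z, SZ))), Z))
  step 6: S(add(mul(add(SSZ, Z), add(Z, SZ)), Z))
  step 7: S(add(mul(S(add(SZ, Z)), add(Z, SZ)), Z))
  step 8: S(add(add(add(Z, SZ), mul(add(SZ, Z), add(Z, SZ))), Z))
  step 9: S(add(add(SZ, mul(add(SZ, Z), add(Z, SZ))), Z))
  step 10: S(add(S(add(Z, mul(add(SZ, Z), add(Z, SZ)))), Z))
  step 11: S(S(add(add(Z, mul(add(SZ, Z), add(Z, SZ))), Z)))
  step 12: S(S(add(mul(add(SZ, Z), add(Z, SZ)), Z)))
  step 13: S(S(add(mul(S(add(Z, Z)), add(Z, SZ)), Z)))
  step 14: S(S(add(add(add(Z, SZ), mul(add(Z, Z), add(Z, SZ))), Z)))
  step 15: S(S(add(add(SZ, mul(add(Z, Z), add(Z, SZ))), Z)))
  step 16: S(S(add(S(add(Z, mul(add(Z, Z), add(Z, SZ)))), Z)))
  step 17: S(S(S(add(add(Z, mul(add(Z, Z), add(Z, SZ))), Z))))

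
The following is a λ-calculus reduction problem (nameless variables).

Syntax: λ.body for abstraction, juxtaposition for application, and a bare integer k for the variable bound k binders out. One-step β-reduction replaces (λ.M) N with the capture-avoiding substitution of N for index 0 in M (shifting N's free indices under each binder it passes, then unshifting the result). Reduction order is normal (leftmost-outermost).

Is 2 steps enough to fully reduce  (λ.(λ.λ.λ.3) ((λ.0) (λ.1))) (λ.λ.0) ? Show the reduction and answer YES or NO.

  start: (λ.(λ.λ.λ.3) ((λ.0) (λ.1))) (λ.λ.0)
  step 1: (λ.λ.λ.λ.λ.0) ((λ.0) (λ.λ.λ.0))
  step 2: λ.λ.λ.λ.0

Answer: YES — reaches normal form λ.λ.λ.λ.0 in 2 ≤ 2 steps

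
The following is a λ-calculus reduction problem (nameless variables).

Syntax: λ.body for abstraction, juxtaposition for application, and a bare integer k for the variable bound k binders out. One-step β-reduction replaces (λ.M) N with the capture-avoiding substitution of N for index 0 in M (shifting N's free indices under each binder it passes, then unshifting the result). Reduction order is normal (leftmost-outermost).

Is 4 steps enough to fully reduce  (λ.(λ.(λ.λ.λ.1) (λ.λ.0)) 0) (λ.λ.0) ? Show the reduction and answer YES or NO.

  start: (λ.(λ.(λ.λ.λ.1) (λ.λ.0)) 0) (λ.λ.0)
  [1] (λ.(λ.λ.λ.1) (λ.λ.0)) (λ.λ.0)
  [2] (λ.λ.λ.1) (λ.λ.0)
  [3] λ.λ.1

Answer: YES — reaches normal form λ.λ.1 in 3 ≤ 4 steps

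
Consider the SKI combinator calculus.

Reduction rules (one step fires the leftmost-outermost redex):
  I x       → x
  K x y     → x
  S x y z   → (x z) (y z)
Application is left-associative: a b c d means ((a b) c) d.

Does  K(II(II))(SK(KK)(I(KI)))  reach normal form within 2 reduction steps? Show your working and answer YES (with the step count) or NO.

  start: K(II(II))(SK(KK)(I(KI)))
  step 1: II(II)
  step 2: I(II)

Answer: NO — after 2 steps the term is I(II), not yet normal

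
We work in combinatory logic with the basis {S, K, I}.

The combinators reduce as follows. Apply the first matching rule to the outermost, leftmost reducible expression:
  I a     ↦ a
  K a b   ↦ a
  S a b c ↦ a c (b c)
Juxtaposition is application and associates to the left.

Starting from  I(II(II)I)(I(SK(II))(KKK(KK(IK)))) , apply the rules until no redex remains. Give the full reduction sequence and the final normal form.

  start: I(II(II)I)(I(SK(II))(KKK(KK(IK))))
  →1  II(II)I(I(SK(II))(KKK(KK(IK))))
  →2  I(II)I(I(SK(II))(KKK(KK(IK))))
  →3  III(I(SK(II))(KKK(KK(IK))))
  →4  II(I(SK(II))(KKK(KK(IK))))
  →5  I(I(SK(II))(KKK(KK(IK))))
  →6  I(SK(II))(KKK(KK(IK)))
  →7  SK(II)(KKK(KK(IK)))
  →8  K(KKK(KK(IK)))(II(KKK(KK(IK))))
  →9  KKK(KK(IK))
  →10  K(KK(IK))
  →11  KK

Answer: normal form = KK  (in 11 steps)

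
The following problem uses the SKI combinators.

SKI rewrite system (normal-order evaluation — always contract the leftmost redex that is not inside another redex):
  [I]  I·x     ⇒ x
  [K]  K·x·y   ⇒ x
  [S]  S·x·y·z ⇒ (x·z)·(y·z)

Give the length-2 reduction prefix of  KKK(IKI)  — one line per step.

Answer: after 2 steps: K(KI)

Working:
  start: KKK(IKI)
  step 1: K(IKI)
  step 2: K(KI)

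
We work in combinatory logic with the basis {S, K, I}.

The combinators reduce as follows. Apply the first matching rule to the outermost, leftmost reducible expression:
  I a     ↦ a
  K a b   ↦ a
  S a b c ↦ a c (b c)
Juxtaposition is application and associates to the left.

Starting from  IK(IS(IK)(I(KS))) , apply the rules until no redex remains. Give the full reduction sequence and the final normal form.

  start: IK(IS(IK)(I(KS)))
  →1  K(IS(IK)(I(KS)))
  →2  K(S(IK)(I(KS)))
  →3  K(SK(I(KS)))
  →4  K(SK(KS))

Answer: normal form = K(SK(KS))  (in 4 steps)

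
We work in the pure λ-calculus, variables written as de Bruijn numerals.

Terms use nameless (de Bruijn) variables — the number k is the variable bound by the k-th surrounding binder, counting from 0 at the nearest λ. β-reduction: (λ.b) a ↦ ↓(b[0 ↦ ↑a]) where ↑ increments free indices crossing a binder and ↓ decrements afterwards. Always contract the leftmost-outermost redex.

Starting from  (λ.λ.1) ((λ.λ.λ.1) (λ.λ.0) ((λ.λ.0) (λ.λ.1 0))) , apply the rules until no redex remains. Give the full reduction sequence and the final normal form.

Answer: normal form = λ.λ.λ.0  (in 4 steps)

Working:
  start: (λ.λ.1) ((λ.λ.λ.1) (λ.λ.0) ((λ.λ.0) (λ.λ.1 0)))
  [1] λ.(λ.λ.λ.1) (λ.λ.0) ((λ.λ.0) (λ.λ.1 0))
  [2] λ.(λ.λ.1) ((λ.λ.0) (λ.λ.1 0))
  [3] λ.λ.(λ.λ.0) (λ.λ.1 0)
  [4] λ.λ.λ.0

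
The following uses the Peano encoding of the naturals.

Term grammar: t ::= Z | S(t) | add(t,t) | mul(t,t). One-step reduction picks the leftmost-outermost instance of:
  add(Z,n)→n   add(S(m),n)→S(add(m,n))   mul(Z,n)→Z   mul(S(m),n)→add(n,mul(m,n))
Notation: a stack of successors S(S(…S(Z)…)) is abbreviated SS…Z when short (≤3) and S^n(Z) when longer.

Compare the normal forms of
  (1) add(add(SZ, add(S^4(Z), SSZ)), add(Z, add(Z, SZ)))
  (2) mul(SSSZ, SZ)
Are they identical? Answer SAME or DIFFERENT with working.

Term A:
  start: add(add(SZ, add(S^4(Z), SSZ)), add(Z, add(Z, SZ)))
  step 1: add(S(add(Z, add(S^4(Z), SSZ))), add(Z, add(Z, SZ)))
  step 2: S(add(add(Z, add(S^4(Z), SSZ)), add(Z, add(Z, SZ))))
  step 3: S(add(add(S^4(Z), SSZ), add(Z, add(Z, SZ))))
  step 4: S(add(S(add(SSSZ, SSZ)), add(Z, add(Z, SZ))))
  step 5: S(S(add(add(SSSZ, SSZ), add(Z, add(Z, SZ)))))
  step 6: S(S(add(S(add(SSZ, SSZ)), add(Z, add(Z, SZ)))))
  step 7: S(S(S(add(add(SSZ, SSZ), add(Z, add(Z, SZ))))))
  step 8: S(S(S(add(S(add(SZ, SSZ)), add(Z, add(Z, SZ))))))
  step 9: S(S(S(S(add(add(SZ, SSZ), add(Z, add(Z, SZ)))))))
  step 10: S(S(S(S(add(S(add(Z, SSZ)), add(Z, add(Z, SZ)))))))
  step 11: S(S(S(S(S(add(add(Z, SSZ), add(Z, add(Z, SZ))))))))
  step 12: S(S(S(S(S(add(SSZ, add(Z, add(Z, SZ))))))))
  step 13: S(S(S(S(S(S(add(SZ, add(Z, add(Z, SZ)))))))))
  step 14: S(S(S(S(S(S(S(add(Z, add(Z, add(Z, SZ))))))))))
  step 15: S(S(S(S(S(S(S(add(Z, add(Z, SZ)))))))))
  step 16: S(S(S(S(S(S(S(add(Z, SZ))))))))
  step 17: S^8(Z)

Term B:
  start: mul(SSSZ, SZ)
  step 1: add(SZ, mul(SSZ, SZ))
  step 2: S(add(Z, mul(SSZ, SZ)))
  step 3: S(mul(SSZ, SZ))
  step 4: S(add(SZ, mul(SZ, SZ)))
  step 5: S(S(add(Z, mul(SZ, SZ))))
  step 6: S(S(mul(SZ, SZ)))
  step 7: S(S(add(SZ, mul(Z, SZ))))
  step 8: S(S(S(add(Z, mul(Z, SZ)))))
  step 9: S(S(S(mul(Z, SZ))))
  step 10: SSSZ

Answer: DIFFERENT — A ⇓ S^8(Z), B ⇓ SSSZ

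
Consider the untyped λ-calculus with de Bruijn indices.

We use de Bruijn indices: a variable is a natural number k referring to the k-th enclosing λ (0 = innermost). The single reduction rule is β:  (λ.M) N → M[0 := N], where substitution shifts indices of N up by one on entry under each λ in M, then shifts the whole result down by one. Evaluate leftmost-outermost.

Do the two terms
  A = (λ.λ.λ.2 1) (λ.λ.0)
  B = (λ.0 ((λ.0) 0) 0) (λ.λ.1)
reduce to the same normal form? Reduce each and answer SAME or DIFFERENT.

Term A:
  start: (λ.λ.λ.2 1) (λ.λ.0)
  [1] λ.λ.(λ.λ.0) 1
  [2] λ.λ.λ.0

Term B:
  start: (λ.0 ((λ.0) 0) 0) (λ.λ.1)
  [1] (λ.λ.1) ((λ.0) (λ.λ.1)) (λ.λ.1)
  [2] (λ.(λ.0) (λ.λ.1)) (λ.λ.1)
  [3] (λ.0) (λ.λ.1)
  [4] λ.λ.1

Answer: DIFFERENT — A ⇓ λ.λ.λ.0, B ⇓ λ.λ.1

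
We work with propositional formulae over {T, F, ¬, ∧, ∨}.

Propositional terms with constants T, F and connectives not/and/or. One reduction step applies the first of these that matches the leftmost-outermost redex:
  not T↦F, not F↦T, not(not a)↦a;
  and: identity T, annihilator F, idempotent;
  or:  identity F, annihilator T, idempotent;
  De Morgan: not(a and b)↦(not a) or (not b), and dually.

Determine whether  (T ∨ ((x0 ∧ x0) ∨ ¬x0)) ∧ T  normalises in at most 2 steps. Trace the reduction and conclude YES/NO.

Answer: YES — reaches normal form T in 2 ≤ 2 steps

Working:
  start: (T ∨ ((x0 ∧ x0) ∨ ¬x0)) ∧ T
  step 1: T ∨ ((x0 ∧ x0) ∨ ¬x0)
  step 2: T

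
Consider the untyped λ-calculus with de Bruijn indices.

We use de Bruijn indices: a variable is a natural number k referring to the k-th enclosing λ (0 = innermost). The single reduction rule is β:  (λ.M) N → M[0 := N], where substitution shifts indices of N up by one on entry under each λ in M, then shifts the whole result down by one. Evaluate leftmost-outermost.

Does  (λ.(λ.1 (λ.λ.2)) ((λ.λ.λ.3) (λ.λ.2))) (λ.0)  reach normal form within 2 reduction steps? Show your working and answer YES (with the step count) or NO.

  start: (λ.(λ.1 (λ.λ.2)) ((λ.λ.λ.3) (λ.λ.2))) (λ.0)
  [1] (λ.(λ.0) (λ.λ.2)) ((λ.λ.λ.λ.0) (λ.λ.λ.0))
  [2] (λ.0) (λ.λ.(λ.λ.λ.λ.0) (λ.λ.λ.0))

Answer: NO — after 2 steps the term is (λ.0) (λ.λ.(λ.λ.λ.λ.0) (λ.λ.λ.0)), not yet normal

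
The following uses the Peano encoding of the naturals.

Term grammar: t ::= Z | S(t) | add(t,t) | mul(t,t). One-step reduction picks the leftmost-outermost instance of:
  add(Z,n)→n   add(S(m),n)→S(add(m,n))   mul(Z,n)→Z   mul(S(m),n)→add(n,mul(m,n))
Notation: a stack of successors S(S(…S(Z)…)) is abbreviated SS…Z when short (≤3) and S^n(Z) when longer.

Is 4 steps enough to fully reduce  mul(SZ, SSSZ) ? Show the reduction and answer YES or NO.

  start: mul(SZ, SSSZ)
  →1  add(SSSZ, mul(Z, SSSZ))
  →2  S(add(SSZ, mul(Z, SSSZ)))
  →3  S(S(add(SZ, mul(Z, SSSZ))))
  →4  S(S(S(add(Z, mul(Z, SSSZ)))))

Answer: NO — after 4 steps the term is S(S(S(add(Z, mul(Z, SSSZ))))), not yet normal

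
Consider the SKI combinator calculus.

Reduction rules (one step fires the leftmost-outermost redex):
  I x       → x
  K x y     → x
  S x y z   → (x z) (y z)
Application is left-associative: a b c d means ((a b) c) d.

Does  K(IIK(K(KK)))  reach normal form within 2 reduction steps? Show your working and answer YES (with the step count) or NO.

  start: K(IIK(K(KK)))
  step 1: K(IK(K(KK)))
  step 2: K(K(K(KK)))

Answer: YES — reaches normal form K(K(K(KK))) in 2 ≤ 2 steps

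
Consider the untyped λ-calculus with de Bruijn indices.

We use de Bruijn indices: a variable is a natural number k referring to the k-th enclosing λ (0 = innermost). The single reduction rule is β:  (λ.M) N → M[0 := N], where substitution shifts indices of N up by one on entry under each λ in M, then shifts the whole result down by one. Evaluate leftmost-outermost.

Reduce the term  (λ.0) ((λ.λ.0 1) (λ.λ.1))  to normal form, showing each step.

Answer: normal form = λ.0 (λ.λ.1)  (in 2 steps)

Derivation:
  start: (λ.0) ((λ.λ.0 1) (λ.λ.1))
  [1] (λ.λ.0 1) (λ.λ.1)
  [2] λ.0 (λ.λ.1)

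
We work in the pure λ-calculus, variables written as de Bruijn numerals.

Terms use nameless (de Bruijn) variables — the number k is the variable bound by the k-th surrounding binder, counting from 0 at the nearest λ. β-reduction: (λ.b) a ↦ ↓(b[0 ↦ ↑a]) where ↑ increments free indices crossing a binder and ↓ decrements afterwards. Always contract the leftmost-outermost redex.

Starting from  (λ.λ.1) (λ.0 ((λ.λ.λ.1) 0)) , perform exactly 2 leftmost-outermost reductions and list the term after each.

Answer: after 2 steps: λ.λ.0 (λ.λ.1)

Working:
  start: (λ.λ.1) (λ.0 ((λ.λ.λ.1) 0))
  →1  λ.λ.0 ((λ.λ.λ.1) 0)
  →2  λ.λ.0 (λ.λ.1)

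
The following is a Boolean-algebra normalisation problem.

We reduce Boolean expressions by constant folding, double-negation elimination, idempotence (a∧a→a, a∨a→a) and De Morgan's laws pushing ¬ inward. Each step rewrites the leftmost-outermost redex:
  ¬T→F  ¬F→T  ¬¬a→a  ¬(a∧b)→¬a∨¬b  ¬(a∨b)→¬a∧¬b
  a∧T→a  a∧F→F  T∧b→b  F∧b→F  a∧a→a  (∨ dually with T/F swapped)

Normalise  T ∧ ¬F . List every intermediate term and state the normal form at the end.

Answer: normal form = T  (in 2 steps)

Working:
  start: T ∧ ¬F
  [1] ¬F
  [2] T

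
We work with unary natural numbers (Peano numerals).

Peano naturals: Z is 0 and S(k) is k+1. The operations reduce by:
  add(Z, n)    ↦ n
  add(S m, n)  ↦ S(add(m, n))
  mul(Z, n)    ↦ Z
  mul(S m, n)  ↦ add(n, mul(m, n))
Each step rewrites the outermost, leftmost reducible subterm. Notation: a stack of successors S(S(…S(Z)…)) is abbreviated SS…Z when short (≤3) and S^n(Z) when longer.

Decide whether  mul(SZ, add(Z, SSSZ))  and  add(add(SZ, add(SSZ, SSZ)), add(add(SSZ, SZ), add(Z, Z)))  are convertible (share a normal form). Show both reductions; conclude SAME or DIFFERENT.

Answer: DIFFERENT — A ⇓ SSSZ, B ⇓ S^8(Z)

Derivation:
Term A:
  start: mul(SZ, add(Z, SSSZ))
  →1  add(add(Z, SSSZ), mul(Z, add(Z, SSSZ)))
  →2  add(SSSZ, mul(Z, add(Z, SSSZ)))
  →3  S(add(SSZ, mul(Z, add(Z, SSSZ))))
  →4  S(S(add(SZ, mul(Z, add(Z, SSSZ)))))
  →5  S(S(S(add(Z, mul(Z, add(Z, SSSZ))))))
  →6  S(S(S(mul(Z, add(Z, SSSZ)))))
  →7  SSSZ

Term B:
  start: add(add(SZ, add(SSZ, SSZ)), add(add(SSZ, SZ), add(Z, Z)))
  →1  add(S(add(Z, add(SSZ, SSZ))), add(add(SSZ, SZ), add(Z, Z)))
  →2  S(add(add(Z, add(SSZ, SSZ)), add(add(SSZ, SZ), add(Z, Z))))
  →3  S(add(add(SSZ, SSZ), add(add(SSZ, SZ), add(Z, Z))))
  →4  S(add(S(add(SZ, SSZ)), add(add(SSZ, SZ), add(Z, Z))))
  →5  S(S(add(add(SZ, SSZ), add(add(SSZ, SZ), add(Z, Z)))))
  →6  S(S(add(S(add(Z, SSZ)), add(add(SSZ, SZ), add(Z, Z)))))
  →7  S(S(S(add(add(Z, SSZ), add(add(SSZ, SZ), add(Z, Z))))))
  →8  S(S(S(add(SSZ, add(add(SSZ, SZ), add(Z, Z))))))
  →9  S(S(S(S(add(SZ, add(add(SSZ, SZ), add(Z, Z)))))))
  →10  S(S(S(S(S(add(Z, add(add(SSZ, SZ), add(Z, Z))))))))
  →11  S(S(S(S(S(add(add(SSZ, SZ), add(Z, Z)))))))
  →12  S(S(S(S(S(add(S(add(SZ, SZ)), add(Z, Z)))))))
  →13  S(S(S(S(S(S(add(add(SZ, SZ), add(Z, Z))))))))
  →14  S(S(S(S(S(S(add(S(add(Z, SZ)), add(Z, Z))))))))
  →15  S(S(S(S(S(S(S(add(add(Z, SZ), add(Z, Z)))))))))
  →16  S(S(S(S(S(S(S(add(SZ, add(Z, Z)))))))))
  →17  S(S(S(S(S(S(S(S(add(Z, add(Z, Z))))))))))
  →18  S(S(S(S(S(S(S(S(add(Z, Z)))))))))
  →19  S^8(Z)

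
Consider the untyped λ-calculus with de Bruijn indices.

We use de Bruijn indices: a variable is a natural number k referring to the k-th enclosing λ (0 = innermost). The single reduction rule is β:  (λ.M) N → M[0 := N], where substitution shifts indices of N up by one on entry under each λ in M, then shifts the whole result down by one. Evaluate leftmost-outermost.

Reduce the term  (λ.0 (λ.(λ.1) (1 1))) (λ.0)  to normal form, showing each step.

Answer: normal form = λ.0  (in 3 steps)

Reduction:
  start: (λ.0 (λ.(λ.1) (1 1))) (λ.0)
  →1  (λ.0) (λ.(λ.1) ((λ.0) (λ.0)))
  →2  λ.(λ.1) ((λ.0) (λ.0))
  →3  λ.0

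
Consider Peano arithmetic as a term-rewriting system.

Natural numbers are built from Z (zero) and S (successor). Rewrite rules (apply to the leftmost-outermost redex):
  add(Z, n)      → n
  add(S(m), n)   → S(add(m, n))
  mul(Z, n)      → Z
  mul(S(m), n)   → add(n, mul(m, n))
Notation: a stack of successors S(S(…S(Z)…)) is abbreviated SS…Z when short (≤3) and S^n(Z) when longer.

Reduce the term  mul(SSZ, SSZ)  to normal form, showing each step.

Answer: normal form = S^4(Z)  (in 9 steps)

Working:
  start: mul(SSZ, SSZ)
  [1] add(SSZ, mul(SZ, SSZ))
  [2] S(add(SZ, mul(SZ, SSZ)))
  [3] S(S(add(Z, mul(SZ, SSZ))))
  [4] S(S(mul(SZ, SSZ)))
  [5] S(S(add(SSZ, mul(Z, SSZ))))
  [6] S(S(S(add(SZ, mul(Z, SSZ)))))
  [7] S(S(S(S(add(Z, mul(Z, SSZ))))))
  [8] S(S(S(S(mul(Z, SSZ)))))
  [9] S^4(Z)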